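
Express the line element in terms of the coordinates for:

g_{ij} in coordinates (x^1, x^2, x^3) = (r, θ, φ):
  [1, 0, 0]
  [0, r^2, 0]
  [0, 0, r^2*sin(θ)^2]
ds^2 = g_{ij} dx^i dx^j; only the non-zero components contribute.
ds^2 = dr^2 + r^2 dθ^2 + r^2*sin(θ)^2 dφ^2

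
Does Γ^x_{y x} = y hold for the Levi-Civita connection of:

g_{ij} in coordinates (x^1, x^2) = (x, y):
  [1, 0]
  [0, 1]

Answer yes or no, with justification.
Γ^x_{y x} = (1/2) g^{xx} (∂_y g_{xx} + ∂_x g_{xy} - ∂_x g_{yx}) = (1/2)(1)((0) + (0) - (0)) = 0
This differs from the proposed value y.
No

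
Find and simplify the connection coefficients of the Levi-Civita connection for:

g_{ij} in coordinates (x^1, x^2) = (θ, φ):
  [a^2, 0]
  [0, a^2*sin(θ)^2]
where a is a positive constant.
Using Γ^k_{ij} = (1/2) g^{km} (∂_i g_{mj} + ∂_j g_{mi} - ∂_m g_{ij}); the metric is diagonal, so only the m = k term contributes.
Non-zero symbols (using the symmetry Γ^k_{ij} = Γ^k_{ji}):
Γ^θ_{φ φ} = (1/2) g^{θθ} (∂_φ g_{θφ} + ∂_φ g_{θφ} - ∂_θ g_{φφ}) = (1/2)(1/a^2)((0) + (0) - (a^2*sin(2*θ))) = -sin(2*θ)/2
Γ^φ_{θ φ} = (1/2) g^{φφ} (∂_θ g_{φφ} + ∂_φ g_{φθ} - ∂_φ g_{θφ}) = (1/2)(1/(a^2*sin(θ)^2))((a^2*sin(2*θ)) + (0) - (0)) = 1/tan(θ)
All other Christoffel symbols are zero.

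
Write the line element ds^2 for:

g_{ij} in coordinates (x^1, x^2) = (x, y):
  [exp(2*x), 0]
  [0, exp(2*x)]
ds^2 = g_{ij} dx^i dx^j; only the non-zero components contribute.
ds^2 = exp(2*x) dx^2 + exp(2*x) dy^2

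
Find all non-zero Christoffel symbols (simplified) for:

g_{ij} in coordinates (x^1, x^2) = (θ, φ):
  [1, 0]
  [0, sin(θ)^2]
Using Γ^k_{ij} = (1/2) g^{km} (∂_i g_{mj} + ∂_j g_{mi} - ∂_m g_{ij}); the metric is diagonal, so only the m = k term contributes.
Non-zero symbols (using the symmetry Γ^k_{ij} = Γ^k_{ji}):
Γ^θ_{φ φ} = (1/2) g^{θθ} (∂_φ g_{θφ} + ∂_φ g_{θφ} - ∂_θ g_{φφ}) = (1/2)(1)((0) + (0) - (sin(2*θ))) = -sin(2*θ)/2
Γ^φ_{θ φ} = (1/2) g^{φφ} (∂_θ g_{φφ} + ∂_φ g_{φθ} - ∂_φ g_{θφ}) = (1/2)(1/sin(θ)^2)((sin(2*θ)) + (0) - (0)) = 1/tan(θ)
All other Christoffel symbols are zero.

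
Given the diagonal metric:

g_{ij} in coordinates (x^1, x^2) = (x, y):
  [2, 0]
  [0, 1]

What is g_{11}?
With x^1 = x, x^2 = y, g_{11} = g_{xx} is the row-1, column-1 entry of the matrix.
g_{11} = 2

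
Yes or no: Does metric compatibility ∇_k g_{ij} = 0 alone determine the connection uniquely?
One also needs vanishing torsion; metric compatibility plus torsion-freeness singles out the Levi-Civita connection.
No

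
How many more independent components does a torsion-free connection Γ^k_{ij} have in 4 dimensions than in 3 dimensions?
Independent components in n dimensions: n × n(n+1)/2 = n^2(n+1)/2.
4D: 4 × 10 = 40
3D: 3 × 6 = 18
Difference = 40 - 18 = 22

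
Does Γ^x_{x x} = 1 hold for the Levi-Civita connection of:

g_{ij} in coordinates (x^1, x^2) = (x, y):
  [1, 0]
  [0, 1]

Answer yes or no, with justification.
Γ^x_{x x} = (1/2) g^{xx} (∂_x g_{xx} + ∂_x g_{xx} - ∂_x g_{xx}) = (1/2)(1)((0) + (0) - (0)) = 0
This differs from the proposed value 1.
No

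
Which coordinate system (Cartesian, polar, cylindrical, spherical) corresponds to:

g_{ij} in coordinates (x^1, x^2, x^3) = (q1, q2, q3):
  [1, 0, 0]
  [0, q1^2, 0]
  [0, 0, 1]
The line element ds^2 = dq1^2 + q1^2 dq2^2 + dq3^2 is dr^2 + r^2 dθ^2 + dz^2 with q1 = r, q2 = θ, q3 = z.
cylindrical coordinates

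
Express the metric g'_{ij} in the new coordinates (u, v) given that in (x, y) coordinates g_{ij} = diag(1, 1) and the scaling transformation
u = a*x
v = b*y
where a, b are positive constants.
Invert the transformation: x = u/a, y = v/b
g'_{ij} = (∂x^k/∂x'^i)(∂x^l/∂x'^j) g_{kl}; with g_{kl} = δ_{kl} this is Σ_k (∂x^k/∂x'^i)(∂x^k/∂x'^j).
Jacobian: ∂x/∂u = 1/a, ∂x/∂v = 0, ∂y/∂u = 0, ∂y/∂v = 1/b
g'_{uu} = (1/a)(1/a) + (0)(0) = 1/a^2
g'_{uv} = (1/a)(0) + (0)(1/b) = 0
g'_{vv} = (0)(0) + (1/b)(1/b) = 1/b^2
g'_{ij} = diag(1/a^2, 1/b^2)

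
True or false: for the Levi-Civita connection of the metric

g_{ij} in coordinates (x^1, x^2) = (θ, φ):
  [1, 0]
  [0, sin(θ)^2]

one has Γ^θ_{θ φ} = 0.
Γ^θ_{θ φ} = (1/2) g^{θθ} (∂_θ g_{θφ} + ∂_φ g_{θθ} - ∂_θ g_{θφ}) = (1/2)(1)((0) + (0) - (0)) = 0
This equals the proposed value 0.
True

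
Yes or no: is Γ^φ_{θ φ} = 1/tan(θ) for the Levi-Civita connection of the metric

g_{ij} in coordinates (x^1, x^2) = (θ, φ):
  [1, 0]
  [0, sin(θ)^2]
Γ^φ_{θ φ} = (1/2) g^{φφ} (∂_θ g_{φφ} + ∂_φ g_{φθ} - ∂_φ g_{θφ}) = (1/2)(1/sin(θ)^2)((sin(2*θ)) + (0) - (0)) = 1/tan(θ)
This equals the proposed value 1/tan(θ).
Yes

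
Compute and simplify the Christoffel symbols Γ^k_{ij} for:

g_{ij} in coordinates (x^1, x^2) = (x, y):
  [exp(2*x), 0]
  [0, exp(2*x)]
Using Γ^k_{ij} = (1/2) g^{km} (∂_i g_{mj} + ∂_j g_{mi} - ∂_m g_{ij}); the metric is diagonal, so only the m = k term contributes.
Non-zero symbols (using the symmetry Γ^k_{ij} = Γ^k_{ji}):
Γ^x_{x x} = (1/2) g^{xx} (∂_x g_{xx} + ∂_x g_{xx} - ∂_x g_{xx}) = (1/2)(exp(-2*x))((2*exp(2*x)) + (2*exp(2*x)) - (2*exp(2*x))) = 1
Γ^x_{y y} = (1/2) g^{xx} (∂_y g_{xy} + ∂_y g_{xy} - ∂_x g_{yy}) = (1/2)(exp(-2*x))((0) + (0) - (2*exp(2*x))) = -1
Γ^y_{x y} = (1/2) g^{yy} (∂_x g_{yy} + ∂_y g_{yx} - ∂_y g_{xy}) = (1/2)(exp(-2*x))((2*exp(2*x)) + (0) - (0)) = 1
All other Christoffel symbols are zero.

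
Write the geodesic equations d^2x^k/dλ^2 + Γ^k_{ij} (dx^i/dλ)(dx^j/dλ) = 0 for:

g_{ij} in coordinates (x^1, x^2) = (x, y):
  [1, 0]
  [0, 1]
Geodesic equation: d^2x^k/dλ^2 + Γ^k_{ij} (dx^i/dλ)(dx^j/dλ) = 0.
All Christoffel symbols vanish, so the geodesics are straight lines:
d^2x/dλ^2 = 0
d^2y/dλ^2 = 0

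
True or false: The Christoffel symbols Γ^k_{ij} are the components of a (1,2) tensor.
Under a change of coordinates Γ picks up an inhomogeneous term ∂²x/∂x'∂x'; e.g. Γ = 0 in Cartesian coordinates but Γ^r_{θθ} = -r in polar coordinates on the same flat plane.
False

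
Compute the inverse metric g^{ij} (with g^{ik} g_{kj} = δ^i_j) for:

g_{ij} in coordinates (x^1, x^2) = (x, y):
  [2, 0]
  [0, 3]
The metric is diagonal, so g^{ij} is diagonal with entries 1/g_{ii}: diag(1/2, 1/3).
g^{ij}:
  [1/2, 0]
  [0, 1/3]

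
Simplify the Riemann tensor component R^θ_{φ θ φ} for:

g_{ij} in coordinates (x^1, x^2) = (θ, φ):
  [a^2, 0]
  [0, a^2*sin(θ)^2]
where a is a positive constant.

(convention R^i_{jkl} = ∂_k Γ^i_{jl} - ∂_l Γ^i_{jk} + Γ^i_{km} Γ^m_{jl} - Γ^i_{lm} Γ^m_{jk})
Non-zero Christoffel symbols (Γ^k_{ij} = Γ^k_{ji}):
Γ^θ_{φ φ} = -sin(2*θ)/2
Γ^φ_{θ φ} = 1/tan(θ)
R^θ_{φ θ φ} = ∂_θ Γ^θ_{φ φ} - ∂_φ Γ^θ_{φ θ} + Γ^θ_{θ m} Γ^m_{φ φ} - Γ^θ_{φ m} Γ^m_{φ θ}
  = (-cos(2*θ)) - (0) + (0) - (-cos(θ)^2) = sin(θ)^2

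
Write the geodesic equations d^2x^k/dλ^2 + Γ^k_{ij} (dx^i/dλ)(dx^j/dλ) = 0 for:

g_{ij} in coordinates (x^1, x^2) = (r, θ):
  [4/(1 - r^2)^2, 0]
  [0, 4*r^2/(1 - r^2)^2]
Geodesic equation: d^2x^k/dλ^2 + Γ^k_{ij} (dx^i/dλ)(dx^j/dλ) = 0.
Non-zero Christoffel symbols:
Γ^r_{r r} = 2*r/(1 - r^2)
Γ^r_{θ θ} = (r^3 + r)/(r^2 - 1)
Γ^θ_{r θ} = (-r^2 - 1)/(r^3 - r)
Substituting (the symmetric pair Γ^k_{ij}, Γ^k_{ji} combines into a factor 2):
d^2r/dλ^2 + (2*r/(1 - r^2)) (dr/dλ)^2 + ((r^3 + r)/(r^2 - 1)) (dθ/dλ)^2 = 0
d^2θ/dλ^2 + ((-2*r^2 - 2)/(r^3 - r)) (dr/dλ)(dθ/dλ) = 0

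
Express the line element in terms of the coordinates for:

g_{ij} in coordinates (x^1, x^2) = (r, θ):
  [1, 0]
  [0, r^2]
ds^2 = g_{ij} dx^i dx^j; only the non-zero components contribute.
ds^2 = dr^2 + r^2 dθ^2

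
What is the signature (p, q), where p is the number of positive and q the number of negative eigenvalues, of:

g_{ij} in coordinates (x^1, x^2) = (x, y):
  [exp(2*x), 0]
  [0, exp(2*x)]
The metric is diagonal, so its eigenvalues are the diagonal entries: exp(2*x), exp(2*x) (at a generic point, where coordinate-dependent entries are positive).
2 positive, 0 negative.
(2, 0) - Riemannian (positive definite)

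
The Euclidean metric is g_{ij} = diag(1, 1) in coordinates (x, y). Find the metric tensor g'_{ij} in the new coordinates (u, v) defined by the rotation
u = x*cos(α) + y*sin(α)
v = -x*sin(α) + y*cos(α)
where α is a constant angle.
Invert the transformation: x = u*cos(α) - v*sin(α), y = u*sin(α) + v*cos(α)
g'_{ij} = (∂x^k/∂x'^i)(∂x^l/∂x'^j) g_{kl}; with g_{kl} = δ_{kl} this is Σ_k (∂x^k/∂x'^i)(∂x^k/∂x'^j).
Jacobian: ∂x/∂u = cos(α), ∂x/∂v = -sin(α), ∂y/∂u = sin(α), ∂y/∂v = cos(α)
g'_{uu} = (cos(α))(cos(α)) + (sin(α))(sin(α)) = 1
g'_{uv} = (cos(α))(-sin(α)) + (sin(α))(cos(α)) = 0
g'_{vv} = (-sin(α))(-sin(α)) + (cos(α))(cos(α)) = 1
g'_{ij} = diag(1, 1)
The Euclidean metric is invariant under rotations.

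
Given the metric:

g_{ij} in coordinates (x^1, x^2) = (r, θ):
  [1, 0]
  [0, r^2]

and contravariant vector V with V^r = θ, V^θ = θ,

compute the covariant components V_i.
V_i = g_{ij} V^j:
V_r = (1)(θ) + (0)(θ) = θ
V_θ = (0)(θ) + (r^2)(θ) = r^2*θ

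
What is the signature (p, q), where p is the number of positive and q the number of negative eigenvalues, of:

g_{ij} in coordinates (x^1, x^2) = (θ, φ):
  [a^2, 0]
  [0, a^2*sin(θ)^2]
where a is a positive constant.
The metric is diagonal, so its eigenvalues are the diagonal entries: a^2, a^2*sin(θ)^2 (at a generic point, where coordinate-dependent entries are positive).
2 positive, 0 negative.
(2, 0) - Riemannian (positive definite)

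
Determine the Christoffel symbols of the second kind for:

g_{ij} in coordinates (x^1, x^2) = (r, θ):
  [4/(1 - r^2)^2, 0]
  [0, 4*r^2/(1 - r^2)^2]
Using Γ^k_{ij} = (1/2) g^{km} (∂_i g_{mj} + ∂_j g_{mi} - ∂_m g_{ij}); the metric is diagonal, so only the m = k term contributes.
Non-zero symbols (using the symmetry Γ^k_{ij} = Γ^k_{ji}):
Γ^r_{r r} = (1/2) g^{rr} (∂_r g_{rr} + ∂_r g_{rr} - ∂_r g_{rr}) = (1/2)((1 - r^2)^2/4)((16*r/(1 - r^2)^3) + (16*r/(1 - r^2)^3) - (16*r/(1 - r^2)^3)) = 2*r/(1 - r^2)
Γ^r_{θ θ} = (1/2) g^{rr} (∂_θ g_{rθ} + ∂_θ g_{rθ} - ∂_r g_{θθ}) = (1/2)((1 - r^2)^2/4)((0) + (0) - (-8*(r^3 + r)/(r^2 - 1)^3)) = (r^3 + r)/(r^2 - 1)
Γ^θ_{r θ} = (1/2) g^{θθ} (∂_r g_{θθ} + ∂_θ g_{θr} - ∂_θ g_{rθ}) = (1/2)((1 - r^2)^2/(4*r^2))((-8*(r^3 + r)/(r^2 - 1)^3) + (0) - (0)) = (-r^2 - 1)/(r^3 - r)
All other Christoffel symbols are zero.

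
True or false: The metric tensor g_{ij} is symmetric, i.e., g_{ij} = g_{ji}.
By definition the metric is a symmetric bilinear form, g_{ij} = g_{ji}.
True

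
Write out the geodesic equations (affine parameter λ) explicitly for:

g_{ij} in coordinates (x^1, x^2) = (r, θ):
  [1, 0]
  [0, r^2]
Geodesic equation: d^2x^k/dλ^2 + Γ^k_{ij} (dx^i/dλ)(dx^j/dλ) = 0.
Non-zero Christoffel symbols:
Γ^r_{θ θ} = -r
Γ^θ_{r θ} = 1/r
Substituting (the symmetric pair Γ^k_{ij}, Γ^k_{ji} combines into a factor 2):
d^2r/dλ^2 - r (dθ/dλ)^2 = 0
d^2θ/dλ^2 + (2/r) (dr/dλ)(dθ/dλ) = 0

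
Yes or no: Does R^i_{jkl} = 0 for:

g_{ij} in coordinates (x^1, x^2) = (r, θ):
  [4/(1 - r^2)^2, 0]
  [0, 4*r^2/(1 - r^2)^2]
Non-zero Christoffel symbols:
Γ^r_{r r} = 2*r/(1 - r^2)
Γ^r_{θ θ} = (r^3 + r)/(r^2 - 1)
Γ^θ_{r θ} = (-r^2 - 1)/(r^3 - r)
Ricci tensor: R_{rr} = -4/(r^2 - 1)^2, R_{rθ} = 0, R_{θθ} = -4*r^2/(r^2 - 1)^2
The Ricci tensor is non-zero, so the Riemann tensor is non-zero: not flat.
No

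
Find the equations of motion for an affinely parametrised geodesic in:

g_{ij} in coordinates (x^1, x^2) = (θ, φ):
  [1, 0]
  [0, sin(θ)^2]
Geodesic equation: d^2x^k/dλ^2 + Γ^k_{ij} (dx^i/dλ)(dx^j/dλ) = 0.
Non-zero Christoffel symbols:
Γ^θ_{φ φ} = -sin(2*θ)/2
Γ^φ_{θ φ} = 1/tan(θ)
Substituting (the symmetric pair Γ^k_{ij}, Γ^k_{ji} combines into a factor 2):
d^2θ/dλ^2 - (sin(2*θ)/2) (dφ/dλ)^2 = 0
d^2φ/dλ^2 + (2/tan(θ)) (dθ/dλ)(dφ/dλ) = 0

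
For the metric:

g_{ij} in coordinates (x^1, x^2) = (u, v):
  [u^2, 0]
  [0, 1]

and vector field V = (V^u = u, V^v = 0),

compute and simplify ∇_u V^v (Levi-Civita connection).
Non-zero Christoffel symbols:
Γ^u_{u u} = 1/u
∇_u V^v = ∂_u V^v + Γ^v_{u j} V^j
  = (0) + (0)(u) + (0)(0)
  = 0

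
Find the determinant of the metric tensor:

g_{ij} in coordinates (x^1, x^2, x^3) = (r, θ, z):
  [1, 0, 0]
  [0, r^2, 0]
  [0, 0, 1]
Diagonal metric: det(g) = g_{11}·g_{22}·g_{33}
= (1)·(r^2)·(1)
det(g) = r^2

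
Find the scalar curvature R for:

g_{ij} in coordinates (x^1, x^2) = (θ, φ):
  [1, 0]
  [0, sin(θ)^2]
Non-zero Christoffel symbols (Γ^k_{ij} = Γ^k_{ji}):
Γ^θ_{φ φ} = -sin(2*θ)/2
Γ^φ_{θ φ} = 1/tan(θ)
Ricci tensor (R_{ij} = R^k_{ikj}): R_{θθ} = 1, R_{θφ} = 0, R_{φφ} = sin(θ)^2
Inverse metric: g^{θθ} = 1, g^{φφ} = 1/sin(θ)^2
R = g^{ij} R_{ij} = (1)(1) + (1/sin(θ)^2)(sin(θ)^2) = 2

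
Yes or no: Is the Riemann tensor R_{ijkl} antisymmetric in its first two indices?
R_{ijkl} = -R_{jikl} (follows from metric compatibility).
Yes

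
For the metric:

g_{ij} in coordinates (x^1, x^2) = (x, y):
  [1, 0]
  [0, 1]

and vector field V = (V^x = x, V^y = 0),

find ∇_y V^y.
All Christoffel symbols are zero.
∇_y V^y = ∂_y V^y + Γ^y_{y j} V^j
  = (0) + (0)(x) + (0)(0)
  = 0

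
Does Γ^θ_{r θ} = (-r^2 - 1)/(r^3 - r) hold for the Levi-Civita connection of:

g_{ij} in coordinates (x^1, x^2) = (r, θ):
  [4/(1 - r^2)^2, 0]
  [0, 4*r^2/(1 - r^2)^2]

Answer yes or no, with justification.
Γ^θ_{r θ} = (1/2) g^{θθ} (∂_r g_{θθ} + ∂_θ g_{θr} - ∂_θ g_{rθ}) = (1/2)((1 - r^2)^2/(4*r^2))((-8*(r^3 + r)/(r^2 - 1)^3) + (0) - (0)) = (-r^2 - 1)/(r^3 - r)
This equals the proposed value (-r^2 - 1)/(r^3 - r).
Yes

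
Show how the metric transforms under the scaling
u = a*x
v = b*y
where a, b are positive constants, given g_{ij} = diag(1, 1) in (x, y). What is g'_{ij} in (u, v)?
Invert the transformation: x = u/a, y = v/b
g'_{ij} = (∂x^k/∂x'^i)(∂x^l/∂x'^j) g_{kl}; with g_{kl} = δ_{kl} this is Σ_k (∂x^k/∂x'^i)(∂x^k/∂x'^j).
Jacobian: ∂x/∂u = 1/a, ∂x/∂v = 0, ∂y/∂u = 0, ∂y/∂v = 1/b
g'_{uu} = (1/a)(1/a) + (0)(0) = 1/a^2
g'_{uv} = (1/a)(0) + (0)(1/b) = 0
g'_{vv} = (0)(0) + (1/b)(1/b) = 1/b^2
g'_{ij} = diag(1/a^2, 1/b^2)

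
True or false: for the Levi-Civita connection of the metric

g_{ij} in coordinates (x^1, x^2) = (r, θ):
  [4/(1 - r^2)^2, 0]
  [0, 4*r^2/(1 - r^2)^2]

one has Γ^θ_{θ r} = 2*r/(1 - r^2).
Γ^θ_{θ r} = (1/2) g^{θθ} (∂_θ g_{θr} + ∂_r g_{θθ} - ∂_θ g_{θr}) = (1/2)((1 - r^2)^2/(4*r^2))((0) + (-8*(r^3 + r)/(r^2 - 1)^3) - (0)) = (-r^2 - 1)/(r^3 - r)
This differs from the proposed value 2*r/(1 - r^2).
False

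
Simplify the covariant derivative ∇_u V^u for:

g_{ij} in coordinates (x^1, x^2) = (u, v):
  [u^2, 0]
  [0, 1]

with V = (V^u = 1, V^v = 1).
Non-zero Christoffel symbols:
Γ^u_{u u} = 1/u
∇_u V^u = ∂_u V^u + Γ^u_{u j} V^j
  = (0) + (1/u)(1) + (0)(1)
  = 1/u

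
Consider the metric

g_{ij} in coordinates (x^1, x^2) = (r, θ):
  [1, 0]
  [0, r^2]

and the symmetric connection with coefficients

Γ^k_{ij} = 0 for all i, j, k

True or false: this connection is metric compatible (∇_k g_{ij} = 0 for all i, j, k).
Using ∇_k g_{ij} = ∂_k g_{ij} - Γ^m_{ki} g_{mj} - Γ^m_{kj} g_{im}:
∇_r g_{θθ} = (2*r) - (0) - (0) = 2*r ≠ 0
So the connection is not metric compatible (it is not the Levi-Civita connection).
False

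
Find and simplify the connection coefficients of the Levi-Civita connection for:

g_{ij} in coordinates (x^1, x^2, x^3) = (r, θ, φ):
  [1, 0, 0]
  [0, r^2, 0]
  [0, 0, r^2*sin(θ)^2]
Using Γ^k_{ij} = (1/2) g^{km} (∂_i g_{mj} + ∂_j g_{mi} - ∂_m g_{ij}); the metric is diagonal, so only the m = k term contributes.
Non-zero symbols (using the symmetry Γ^k_{ij} = Γ^k_{ji}):
Γ^r_{θ θ} = (1/2) g^{rr} (∂_θ g_{rθ} + ∂_θ g_{rθ} - ∂_r g_{θθ}) = (1/2)(1)((0) + (0) - (2*r)) = -r
Γ^r_{φ φ} = (1/2) g^{rr} (∂_φ g_{rφ} + ∂_φ g_{rφ} - ∂_r g_{φφ}) = (1/2)(1)((0) + (0) - (2*r*sin(θ)^2)) = -r*sin(θ)^2
Γ^θ_{r θ} = (1/2) g^{θθ} (∂_r g_{θθ} + ∂_θ g_{θr} - ∂_θ g_{rθ}) = (1/2)(1/r^2)((2*r) + (0) - (0)) = 1/r
Γ^θ_{φ φ} = (1/2) g^{θθ} (∂_φ g_{θφ} + ∂_φ g_{θφ} - ∂_θ g_{φφ}) = (1/2)(1/r^2)((0) + (0) - (r^2*sin(2*θ))) = -sin(2*θ)/2
Γ^φ_{r φ} = (1/2) g^{φφ} (∂_r g_{φφ} + ∂_φ g_{φr} - ∂_φ g_{rφ}) = (1/2)(1/(r^2*sin(θ)^2))((2*r*sin(θ)^2) + (0) - (0)) = 1/r
Γ^φ_{θ φ} = (1/2) g^{φφ} (∂_θ g_{φφ} + ∂_φ g_{φθ} - ∂_φ g_{θφ}) = (1/2)(1/(r^2*sin(θ)^2))((r^2*sin(2*θ)) + (0) - (0)) = 1/tan(θ)
All other Christoffel symbols are zero.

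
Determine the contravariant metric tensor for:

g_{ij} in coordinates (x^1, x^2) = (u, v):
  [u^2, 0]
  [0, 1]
The metric is diagonal, so g^{ij} is diagonal with entries 1/g_{ii}: diag(1/(u^2), 1).
g^{ij}:
  [1/u^2, 0]
  [0, 1]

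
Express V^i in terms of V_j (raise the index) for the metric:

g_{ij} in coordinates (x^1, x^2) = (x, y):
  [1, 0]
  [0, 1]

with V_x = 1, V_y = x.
Inverse metric (diagonal): g^{xx} = 1, g^{yy} = 1
V^i = g^{ij} V_j:
V^x = (1)(1) + (0)(x) = 1
V^y = (0)(1) + (1)(x) = x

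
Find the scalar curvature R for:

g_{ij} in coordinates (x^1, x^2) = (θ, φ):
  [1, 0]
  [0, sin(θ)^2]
Non-zero Christoffel symbols (Γ^k_{ij} = Γ^k_{ji}):
Γ^θ_{φ φ} = -sin(2*θ)/2
Γ^φ_{θ φ} = 1/tan(θ)
Ricci tensor (R_{ij} = R^k_{ikj}): R_{θθ} = 1, R_{θφ} = 0, R_{φφ} = sin(θ)^2
Inverse metric: g^{θθ} = 1, g^{φφ} = 1/sin(θ)^2
R = g^{ij} R_{ij} = (1)(1) + (1/sin(θ)^2)(sin(θ)^2) = 2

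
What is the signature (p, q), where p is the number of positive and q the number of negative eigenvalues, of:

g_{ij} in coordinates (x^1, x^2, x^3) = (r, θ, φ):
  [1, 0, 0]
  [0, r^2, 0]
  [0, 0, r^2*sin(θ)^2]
The metric is diagonal, so its eigenvalues are the diagonal entries: 1, r^2, r^2*sin(θ)^2 (at a generic point, where coordinate-dependent entries are positive).
3 positive, 0 negative.
(3, 0) - Riemannian (positive definite)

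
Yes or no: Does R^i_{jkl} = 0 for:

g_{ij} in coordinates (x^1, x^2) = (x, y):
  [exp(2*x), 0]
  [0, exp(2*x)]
Non-zero Christoffel symbols:
Γ^x_{x x} = 1
Γ^x_{y y} = -1
Γ^y_{x y} = 1
Ricci tensor: R_{xx} = 0, R_{xy} = 0, R_{yy} = 0
All R_{ij} vanish; in 2 dimensions the Riemann tensor is fully determined by the Ricci tensor, so R^i_{jkl} = 0: the metric is flat (curvilinear coordinates on flat space).
Yes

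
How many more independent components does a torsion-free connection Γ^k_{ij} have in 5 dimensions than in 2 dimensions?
Independent components in n dimensions: n × n(n+1)/2 = n^2(n+1)/2.
5D: 5 × 15 = 75
2D: 2 × 3 = 6
Difference = 75 - 6 = 69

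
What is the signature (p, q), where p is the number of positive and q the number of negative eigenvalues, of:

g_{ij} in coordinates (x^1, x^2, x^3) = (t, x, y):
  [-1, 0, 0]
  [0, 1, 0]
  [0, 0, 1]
The metric is diagonal, so its eigenvalues are the diagonal entries: -1, 1, 1 (at a generic point, where coordinate-dependent entries are positive).
2 positive, 1 negative.
(2, 1) - Lorentzian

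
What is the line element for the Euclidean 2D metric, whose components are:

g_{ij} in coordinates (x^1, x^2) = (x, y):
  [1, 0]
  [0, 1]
ds^2 = g_{ij} dx^i dx^j; only the non-zero components contribute.
ds^2 = dx^2 + dy^2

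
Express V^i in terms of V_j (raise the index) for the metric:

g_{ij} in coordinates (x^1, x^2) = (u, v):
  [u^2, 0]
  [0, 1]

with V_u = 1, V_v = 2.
Inverse metric (diagonal): g^{uu} = 1/u^2, g^{vv} = 1
V^i = g^{ij} V_j:
V^u = (1/u^2)(1) + (0)(2) = 1/u^2
V^v = (0)(1) + (1)(2) = 2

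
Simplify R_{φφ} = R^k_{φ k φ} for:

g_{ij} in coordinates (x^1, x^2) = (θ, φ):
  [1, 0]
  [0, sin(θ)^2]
Non-zero Christoffel symbols (Γ^k_{ij} = Γ^k_{ji}):
Γ^θ_{φ φ} = -sin(2*θ)/2
Γ^φ_{θ φ} = 1/tan(θ)
R^θ_{φ θ φ} = ∂_θ Γ^θ_{φ φ} - ∂_φ Γ^θ_{φ θ} + Γ^θ_{θ m} Γ^m_{φ φ} - Γ^θ_{φ m} Γ^m_{φ θ}
  = (-cos(2*θ)) - (0) + (0) - (-cos(θ)^2) = sin(θ)^2
R^φ_{φ φ φ} = 0 (a repeated index in an antisymmetric pair)
R_{φφ} = R^θ_{φ θ φ} + R^φ_{φ φ φ} = (sin(θ)^2) + (0) = sin(θ)^2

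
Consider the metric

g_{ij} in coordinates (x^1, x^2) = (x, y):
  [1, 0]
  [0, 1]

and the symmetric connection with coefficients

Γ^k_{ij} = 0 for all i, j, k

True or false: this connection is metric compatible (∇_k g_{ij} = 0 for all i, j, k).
Using ∇_k g_{ij} = ∂_k g_{ij} - Γ^m_{ki} g_{mj} - Γ^m_{kj} g_{im}:
e.g. ∇_y g_{xx} = (0) - (0) - (0) = 0
Every component ∇_k g_{ij} vanishes: the connection is metric compatible.
True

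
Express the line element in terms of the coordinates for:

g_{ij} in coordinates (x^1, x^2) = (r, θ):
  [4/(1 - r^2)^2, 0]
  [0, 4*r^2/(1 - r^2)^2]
ds^2 = g_{ij} dx^i dx^j; only the non-zero components contribute.
ds^2 = (4/(1 - r^2)^2) dr^2 + (4*r^2/(1 - r^2)^2) dθ^2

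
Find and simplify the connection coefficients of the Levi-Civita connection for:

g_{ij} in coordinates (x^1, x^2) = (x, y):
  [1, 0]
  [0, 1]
Using Γ^k_{ij} = (1/2) g^{km} (∂_i g_{mj} + ∂_j g_{mi} - ∂_m g_{ij}); the metric is diagonal, so only the m = k term contributes.
Every metric component is constant, so all ∂_m g_{ij} = 0 and every Christoffel symbol vanishes.
All Christoffel symbols are zero.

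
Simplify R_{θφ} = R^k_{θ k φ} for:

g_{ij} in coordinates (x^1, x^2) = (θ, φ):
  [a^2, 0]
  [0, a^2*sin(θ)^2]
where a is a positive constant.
Non-zero Christoffel symbols (Γ^k_{ij} = Γ^k_{ji}):
Γ^θ_{φ φ} = -sin(2*θ)/2
Γ^φ_{θ φ} = 1/tan(θ)
R^θ_{θ θ φ} = 0 (a repeated index in an antisymmetric pair)
R^φ_{θ φ φ} = 0 (a repeated index in an antisymmetric pair)
R_{θφ} = R^θ_{θ θ φ} + R^φ_{θ φ φ} = (0) + (0) = 0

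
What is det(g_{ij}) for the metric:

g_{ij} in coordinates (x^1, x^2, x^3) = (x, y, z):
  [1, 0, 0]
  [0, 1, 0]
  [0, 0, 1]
Diagonal metric: det(g) = g_{11}·g_{22}·g_{33}
= (1)·(1)·(1)
det(g) = 1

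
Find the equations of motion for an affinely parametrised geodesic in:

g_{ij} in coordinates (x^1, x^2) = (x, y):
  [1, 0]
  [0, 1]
Geodesic equation: d^2x^k/dλ^2 + Γ^k_{ij} (dx^i/dλ)(dx^j/dλ) = 0.
All Christoffel symbols vanish, so the geodesics are straight lines:
d^2x/dλ^2 = 0
d^2y/dλ^2 = 0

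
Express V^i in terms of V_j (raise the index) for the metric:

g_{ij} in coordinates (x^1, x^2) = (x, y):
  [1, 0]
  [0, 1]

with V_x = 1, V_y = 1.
Inverse metric (diagonal): g^{xx} = 1, g^{yy} = 1
V^i = g^{ij} V_j:
V^x = (1)(1) + (0)(1) = 1
V^y = (0)(1) + (1)(1) = 1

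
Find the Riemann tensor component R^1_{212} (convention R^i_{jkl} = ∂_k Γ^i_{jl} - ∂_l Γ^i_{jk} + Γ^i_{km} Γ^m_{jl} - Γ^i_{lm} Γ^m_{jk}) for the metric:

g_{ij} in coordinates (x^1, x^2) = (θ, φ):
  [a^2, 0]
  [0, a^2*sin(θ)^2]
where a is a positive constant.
Non-zero Christoffel symbols (Γ^k_{ij} = Γ^k_{ji}):
Γ^θ_{φ φ} = -sin(2*θ)/2
Γ^φ_{θ φ} = 1/tan(θ)
R^θ_{φ θ φ} = ∂_θ Γ^θ_{φ φ} - ∂_φ Γ^θ_{φ θ} + Γ^θ_{θ m} Γ^m_{φ φ} - Γ^θ_{φ m} Γ^m_{φ θ}
  = (-cos(2*θ)) - (0) + (0) - (-cos(θ)^2) = sin(θ)^2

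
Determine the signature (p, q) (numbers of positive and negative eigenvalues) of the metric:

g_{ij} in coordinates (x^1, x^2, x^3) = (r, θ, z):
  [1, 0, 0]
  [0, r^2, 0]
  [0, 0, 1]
The metric is diagonal, so its eigenvalues are the diagonal entries: 1, r^2, 1 (at a generic point, where coordinate-dependent entries are positive).
3 positive, 0 negative.
(3, 0) - Riemannian (positive definite)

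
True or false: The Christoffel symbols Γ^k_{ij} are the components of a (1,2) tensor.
Under a change of coordinates Γ picks up an inhomogeneous term ∂²x/∂x'∂x'; e.g. Γ = 0 in Cartesian coordinates but Γ^r_{θθ} = -r in polar coordinates on the same flat plane.
False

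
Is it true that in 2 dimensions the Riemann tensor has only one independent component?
The number of independent components is n^2(n^2-1)/12 = 4·3/12 = 1 for n = 2 (e.g. R_{1212}).
Yes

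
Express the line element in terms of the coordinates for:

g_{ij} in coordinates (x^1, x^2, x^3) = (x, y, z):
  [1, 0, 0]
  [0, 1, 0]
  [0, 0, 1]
ds^2 = g_{ij} dx^i dx^j; only the non-zero components contribute.
ds^2 = dx^2 + dy^2 + dz^2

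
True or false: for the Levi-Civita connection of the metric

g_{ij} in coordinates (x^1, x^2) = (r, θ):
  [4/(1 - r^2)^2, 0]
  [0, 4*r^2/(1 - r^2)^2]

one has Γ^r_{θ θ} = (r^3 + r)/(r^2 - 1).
Γ^r_{θ θ} = (1/2) g^{rr} (∂_θ g_{rθ} + ∂_θ g_{rθ} - ∂_r g_{θθ}) = (1/2)((1 - r^2)^2/4)((0) + (0) - (-8*(r^3 + r)/(r^2 - 1)^3)) = (r^3 + r)/(r^2 - 1)
This equals the proposed value (r^3 + r)/(r^2 - 1).
True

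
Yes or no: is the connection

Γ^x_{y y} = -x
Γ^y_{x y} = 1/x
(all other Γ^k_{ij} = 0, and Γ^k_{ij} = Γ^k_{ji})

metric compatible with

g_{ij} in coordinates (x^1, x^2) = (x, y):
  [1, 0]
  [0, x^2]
Using ∇_k g_{ij} = ∂_k g_{ij} - Γ^m_{ki} g_{mj} - Γ^m_{kj} g_{im}:
e.g. ∇_x g_{yy} = (2*x) - (x) - (x) = 0
Every component ∇_k g_{ij} vanishes: the connection is metric compatible.
Yes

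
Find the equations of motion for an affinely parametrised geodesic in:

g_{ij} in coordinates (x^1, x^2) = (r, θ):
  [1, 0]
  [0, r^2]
Geodesic equation: d^2x^k/dλ^2 + Γ^k_{ij} (dx^i/dλ)(dx^j/dλ) = 0.
Non-zero Christoffel symbols:
Γ^r_{θ θ} = -r
Γ^θ_{r θ} = 1/r
Substituting (the symmetric pair Γ^k_{ij}, Γ^k_{ji} combines into a factor 2):
d^2r/dλ^2 - r (dθ/dλ)^2 = 0
d^2θ/dλ^2 + (2/r) (dr/dλ)(dθ/dλ) = 0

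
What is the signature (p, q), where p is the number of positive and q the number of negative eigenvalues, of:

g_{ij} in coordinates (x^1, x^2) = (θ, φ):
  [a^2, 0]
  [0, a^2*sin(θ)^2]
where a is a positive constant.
The metric is diagonal, so its eigenvalues are the diagonal entries: a^2, a^2*sin(θ)^2 (at a generic point, where coordinate-dependent entries are positive).
2 positive, 0 negative.
(2, 0) - Riemannian (positive definite)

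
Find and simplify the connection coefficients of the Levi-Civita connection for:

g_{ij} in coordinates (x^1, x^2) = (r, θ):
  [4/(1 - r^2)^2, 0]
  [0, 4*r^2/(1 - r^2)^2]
Using Γ^k_{ij} = (1/2) g^{km} (∂_i g_{mj} + ∂_j g_{mi} - ∂_m g_{ij}); the metric is diagonal, so only the m = k term contributes.
Non-zero symbols (using the symmetry Γ^k_{ij} = Γ^k_{ji}):
Γ^r_{r r} = (1/2) g^{rr} (∂_r g_{rr} + ∂_r g_{rr} - ∂_r g_{rr}) = (1/2)((1 - r^2)^2/4)((16*r/(1 - r^2)^3) + (16*r/(1 - r^2)^3) - (16*r/(1 - r^2)^3)) = 2*r/(1 - r^2)
Γ^r_{θ θ} = (1/2) g^{rr} (∂_θ g_{rθ} + ∂_θ g_{rθ} - ∂_r g_{θθ}) = (1/2)((1 - r^2)^2/4)((0) + (0) - (-8*(r^3 + r)/(r^2 - 1)^3)) = (r^3 + r)/(r^2 - 1)
Γ^θ_{r θ} = (1/2) g^{θθ} (∂_r g_{θθ} + ∂_θ g_{θr} - ∂_θ g_{rθ}) = (1/2)((1 - r^2)^2/(4*r^2))((-8*(r^3 + r)/(r^2 - 1)^3) + (0) - (0)) = (-r^2 - 1)/(r^3 - r)
All other Christoffel symbols are zero.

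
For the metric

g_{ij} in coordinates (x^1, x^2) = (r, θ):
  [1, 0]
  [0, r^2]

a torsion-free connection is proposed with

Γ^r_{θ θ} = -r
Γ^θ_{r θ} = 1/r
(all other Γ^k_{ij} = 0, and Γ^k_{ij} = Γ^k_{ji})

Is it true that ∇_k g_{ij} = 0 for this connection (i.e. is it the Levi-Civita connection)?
Using ∇_k g_{ij} = ∂_k g_{ij} - Γ^m_{ki} g_{mj} - Γ^m_{kj} g_{im}:
e.g. ∇_r g_{θθ} = (2*r) - (r) - (r) = 0
Every component ∇_k g_{ij} vanishes: the connection is metric compatible.
Yes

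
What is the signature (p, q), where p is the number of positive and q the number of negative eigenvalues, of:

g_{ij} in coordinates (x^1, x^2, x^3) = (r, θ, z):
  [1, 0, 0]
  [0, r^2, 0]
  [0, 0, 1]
The metric is diagonal, so its eigenvalues are the diagonal entries: 1, r^2, 1 (at a generic point, where coordinate-dependent entries are positive).
3 positive, 0 negative.
(3, 0) - Riemannian (positive definite)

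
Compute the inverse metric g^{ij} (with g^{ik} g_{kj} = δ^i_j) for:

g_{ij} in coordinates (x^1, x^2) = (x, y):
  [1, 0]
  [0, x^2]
The metric is diagonal, so g^{ij} is diagonal with entries 1/g_{ii}: diag(1, 1/(x^2)).
g^{ij}:
  [1, 0]
  [0, 1/x^2]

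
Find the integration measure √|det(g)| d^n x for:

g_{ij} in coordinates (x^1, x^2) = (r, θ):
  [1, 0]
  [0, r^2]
det(g) = r^2
√|det(g)| = r
Volume element: dV = r dr dθ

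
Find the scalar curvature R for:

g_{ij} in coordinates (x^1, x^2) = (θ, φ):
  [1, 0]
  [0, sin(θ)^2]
Non-zero Christoffel symbols (Γ^k_{ij} = Γ^k_{ji}):
Γ^θ_{φ φ} = -sin(2*θ)/2
Γ^φ_{θ φ} = 1/tan(θ)
Ricci tensor (R_{ij} = R^k_{ikj}): R_{θθ} = 1, R_{θφ} = 0, R_{φφ} = sin(θ)^2
Inverse metric: g^{θθ} = 1, g^{φφ} = 1/sin(θ)^2
R = g^{ij} R_{ij} = (1)(1) + (1/sin(θ)^2)(sin(θ)^2) = 2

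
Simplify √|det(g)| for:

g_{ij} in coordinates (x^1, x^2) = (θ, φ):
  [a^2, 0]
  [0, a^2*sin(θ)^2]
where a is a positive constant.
det(g) = a^4*sin(θ)^2
√|det(g)| = a^2*sin(θ) (taking 0 < θ < π so that |sin(θ)| = sin(θ))
Volume element: dV = a^2*sin(θ) dθ dφ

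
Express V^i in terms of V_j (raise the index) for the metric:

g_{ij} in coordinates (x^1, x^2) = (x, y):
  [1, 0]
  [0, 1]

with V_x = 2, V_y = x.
Inverse metric (diagonal): g^{xx} = 1, g^{yy} = 1
V^i = g^{ij} V_j:
V^x = (1)(2) + (0)(x) = 2
V^y = (0)(2) + (1)(x) = x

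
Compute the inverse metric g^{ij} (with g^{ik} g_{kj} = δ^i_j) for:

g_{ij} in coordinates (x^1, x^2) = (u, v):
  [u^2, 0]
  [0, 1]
The metric is diagonal, so g^{ij} is diagonal with entries 1/g_{ii}: diag(1/(u^2), 1).
g^{ij}:
  [1/u^2, 0]
  [0, 1]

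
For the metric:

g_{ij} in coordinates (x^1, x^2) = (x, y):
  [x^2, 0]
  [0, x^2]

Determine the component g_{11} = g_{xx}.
With x^1 = x, x^2 = y, g_{11} = g_{xx} is the row-1, column-1 entry of the matrix.
g_{11} = x^2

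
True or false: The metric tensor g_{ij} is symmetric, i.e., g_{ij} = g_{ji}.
By definition the metric is a symmetric bilinear form, g_{ij} = g_{ji}.
True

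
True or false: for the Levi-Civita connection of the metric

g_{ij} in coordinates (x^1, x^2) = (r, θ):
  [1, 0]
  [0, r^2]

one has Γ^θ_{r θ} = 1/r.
Γ^θ_{r θ} = (1/2) g^{θθ} (∂_r g_{θθ} + ∂_θ g_{θr} - ∂_θ g_{rθ}) = (1/2)(1/r^2)((2*r) + (0) - (0)) = 1/r
This equals the proposed value 1/r.
True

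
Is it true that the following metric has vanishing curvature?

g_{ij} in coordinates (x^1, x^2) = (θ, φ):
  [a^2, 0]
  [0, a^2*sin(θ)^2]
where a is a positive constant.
Non-zero Christoffel symbols:
Γ^θ_{φ φ} = -sin(2*θ)/2
Γ^φ_{θ φ} = 1/tan(θ)
Ricci tensor: R_{θθ} = 1, R_{θφ} = 0, R_{φφ} = sin(θ)^2
The Ricci tensor is non-zero, so the Riemann tensor is non-zero: not flat.
No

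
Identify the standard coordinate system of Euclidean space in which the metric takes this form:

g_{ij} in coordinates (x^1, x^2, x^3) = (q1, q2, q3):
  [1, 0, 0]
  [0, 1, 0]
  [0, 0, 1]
All components are constant and the metric is the identity, i.e. orthonormal rectilinear coordinates.
Cartesian (3D) coordinates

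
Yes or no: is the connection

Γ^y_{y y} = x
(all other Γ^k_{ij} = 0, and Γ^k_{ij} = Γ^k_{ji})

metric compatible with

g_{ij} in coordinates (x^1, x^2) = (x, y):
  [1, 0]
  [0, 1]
Using ∇_k g_{ij} = ∂_k g_{ij} - Γ^m_{ki} g_{mj} - Γ^m_{kj} g_{im}:
∇_y g_{yy} = (0) - (x) - (x) = -2*x ≠ 0
So the connection is not metric compatible (it is not the Levi-Civita connection).
No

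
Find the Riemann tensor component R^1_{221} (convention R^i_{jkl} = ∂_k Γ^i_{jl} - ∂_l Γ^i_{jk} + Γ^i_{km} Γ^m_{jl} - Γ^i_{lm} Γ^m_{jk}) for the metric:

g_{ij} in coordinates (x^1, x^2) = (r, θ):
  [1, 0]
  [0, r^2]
Non-zero Christoffel symbols (Γ^k_{ij} = Γ^k_{ji}):
Γ^r_{θ θ} = -r
Γ^θ_{r θ} = 1/r
R^r_{θ θ r} = ∂_θ Γ^r_{θ r} - ∂_r Γ^r_{θ θ} + Γ^r_{θ m} Γ^m_{θ r} - Γ^r_{r m} Γ^m_{θ θ}
  = (0) - (-1) + (-1) - (0) = 0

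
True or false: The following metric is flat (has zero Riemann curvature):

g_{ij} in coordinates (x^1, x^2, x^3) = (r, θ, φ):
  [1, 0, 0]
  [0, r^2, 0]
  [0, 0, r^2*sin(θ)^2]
Non-zero Christoffel symbols:
Γ^r_{θ θ} = -r
Γ^r_{φ φ} = -r*sin(θ)^2
Γ^θ_{r θ} = 1/r
Γ^θ_{φ φ} = -sin(2*θ)/2
Γ^φ_{r φ} = 1/r
Γ^φ_{θ φ} = 1/tan(θ)
Ricci tensor: R_{rr} = 0, R_{rθ} = 0, R_{rφ} = 0, R_{θθ} = 0, R_{θφ} = 0, R_{φφ} = 0
All R_{ij} vanish; in 3 dimensions the Riemann tensor is fully determined by the Ricci tensor, so R^i_{jkl} = 0: the metric is flat (curvilinear coordinates on flat space).
True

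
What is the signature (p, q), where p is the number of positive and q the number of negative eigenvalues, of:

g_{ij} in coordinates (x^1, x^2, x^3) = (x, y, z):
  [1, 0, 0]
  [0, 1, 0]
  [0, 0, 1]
The metric is diagonal, so its eigenvalues are the diagonal entries: 1, 1, 1 (at a generic point, where coordinate-dependent entries are positive).
3 positive, 0 negative.
(3, 0) - Riemannian (positive definite)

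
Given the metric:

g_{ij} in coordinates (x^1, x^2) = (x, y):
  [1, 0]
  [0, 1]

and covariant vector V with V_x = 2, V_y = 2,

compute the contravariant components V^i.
Inverse metric (diagonal): g^{xx} = 1, g^{yy} = 1
V^i = g^{ij} V_j:
V^x = (1)(2) + (0)(2) = 2
V^y = (0)(2) + (1)(2) = 2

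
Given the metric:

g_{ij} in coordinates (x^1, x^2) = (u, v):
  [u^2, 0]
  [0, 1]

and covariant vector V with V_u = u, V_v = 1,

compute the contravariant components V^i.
Inverse metric (diagonal): g^{uu} = 1/u^2, g^{vv} = 1
V^i = g^{ij} V_j:
V^u = (1/u^2)(u) + (0)(1) = 1/u
V^v = (0)(u) + (1)(1) = 1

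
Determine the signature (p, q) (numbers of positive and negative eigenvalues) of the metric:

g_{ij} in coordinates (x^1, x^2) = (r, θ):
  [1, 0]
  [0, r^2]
The metric is diagonal, so its eigenvalues are the diagonal entries: 1, r^2 (at a generic point, where coordinate-dependent entries are positive).
2 positive, 0 negative.
(2, 0) - Riemannian (positive definite)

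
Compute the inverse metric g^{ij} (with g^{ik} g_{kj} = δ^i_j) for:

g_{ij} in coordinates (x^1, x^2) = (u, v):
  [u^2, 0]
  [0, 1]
The metric is diagonal, so g^{ij} is diagonal with entries 1/g_{ii}: diag(1/(u^2), 1).
g^{ij}:
  [1/u^2, 0]
  [0, 1]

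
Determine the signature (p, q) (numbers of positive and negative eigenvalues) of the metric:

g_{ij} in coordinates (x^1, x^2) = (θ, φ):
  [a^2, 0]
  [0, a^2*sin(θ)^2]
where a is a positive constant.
The metric is diagonal, so its eigenvalues are the diagonal entries: a^2, a^2*sin(θ)^2 (at a generic point, where coordinate-dependent entries are positive).
2 positive, 0 negative.
(2, 0) - Riemannian (positive definite)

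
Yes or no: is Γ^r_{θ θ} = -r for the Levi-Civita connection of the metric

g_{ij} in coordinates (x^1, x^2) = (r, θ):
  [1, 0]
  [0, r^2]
Γ^r_{θ θ} = (1/2) g^{rr} (∂_θ g_{rθ} + ∂_θ g_{rθ} - ∂_r g_{θθ}) = (1/2)(1)((0) + (0) - (2*r)) = -r
This equals the proposed value -r.
Yes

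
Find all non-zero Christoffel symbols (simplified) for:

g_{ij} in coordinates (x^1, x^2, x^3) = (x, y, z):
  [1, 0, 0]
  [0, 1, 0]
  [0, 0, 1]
Using Γ^k_{ij} = (1/2) g^{km} (∂_i g_{mj} + ∂_j g_{mi} - ∂_m g_{ij}); the metric is diagonal, so only the m = k term contributes.
Every metric component is constant, so all ∂_m g_{ij} = 0 and every Christoffel symbol vanishes.
All Christoffel symbols are zero.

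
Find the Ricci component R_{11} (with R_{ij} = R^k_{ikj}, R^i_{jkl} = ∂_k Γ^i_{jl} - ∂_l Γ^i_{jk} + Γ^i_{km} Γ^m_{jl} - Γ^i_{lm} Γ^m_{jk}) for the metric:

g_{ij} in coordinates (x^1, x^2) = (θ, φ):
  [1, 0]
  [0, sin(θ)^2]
Non-zero Christoffel symbols (Γ^k_{ij} = Γ^k_{ji}):
Γ^θ_{φ φ} = -sin(2*θ)/2
Γ^φ_{θ φ} = 1/tan(θ)
R^θ_{θ θ θ} = 0 (a repeated index in an antisymmetric pair)
R^φ_{θ φ θ} = ∂_φ Γ^φ_{θ θ} - ∂_θ Γ^φ_{θ φ} + Γ^φ_{φ m} Γ^m_{θ θ} - Γ^φ_{θ m} Γ^m_{θ φ}
  = (0) - (-1/sin(θ)^2) + (0) - (1/tan(θ)^2) = 1
R_{θθ} = R^θ_{θ θ θ} + R^φ_{θ φ θ} = (0) + (1) = 1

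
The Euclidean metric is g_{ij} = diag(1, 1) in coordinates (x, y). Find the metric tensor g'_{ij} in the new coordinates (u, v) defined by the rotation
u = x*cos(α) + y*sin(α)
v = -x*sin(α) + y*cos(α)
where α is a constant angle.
Invert the transformation: x = u*cos(α) - v*sin(α), y = u*sin(α) + v*cos(α)
g'_{ij} = (∂x^k/∂x'^i)(∂x^l/∂x'^j) g_{kl}; with g_{kl} = δ_{kl} this is Σ_k (∂x^k/∂x'^i)(∂x^k/∂x'^j).
Jacobian: ∂x/∂u = cos(α), ∂x/∂v = -sin(α), ∂y/∂u = sin(α), ∂y/∂v = cos(α)
g'_{uu} = (cos(α))(cos(α)) + (sin(α))(sin(α)) = 1
g'_{uv} = (cos(α))(-sin(α)) + (sin(α))(cos(α)) = 0
g'_{vv} = (-sin(α))(-sin(α)) + (cos(α))(cos(α)) = 1
g'_{ij} = diag(1, 1)
The Euclidean metric is invariant under rotations.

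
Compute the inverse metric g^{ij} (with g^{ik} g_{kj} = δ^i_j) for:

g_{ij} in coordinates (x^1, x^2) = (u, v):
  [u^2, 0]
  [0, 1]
The metric is diagonal, so g^{ij} is diagonal with entries 1/g_{ii}: diag(1/(u^2), 1).
g^{ij}:
  [1/u^2, 0]
  [0, 1]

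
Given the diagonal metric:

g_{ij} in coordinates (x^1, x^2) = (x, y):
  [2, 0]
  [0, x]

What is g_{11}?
With x^1 = x, x^2 = y, g_{11} = g_{xx} is the row-1, column-1 entry of the matrix.
g_{11} = 2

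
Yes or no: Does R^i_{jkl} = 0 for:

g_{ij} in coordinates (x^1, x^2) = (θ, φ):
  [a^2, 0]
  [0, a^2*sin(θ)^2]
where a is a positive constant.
Non-zero Christoffel symbols:
Γ^θ_{φ φ} = -sin(2*θ)/2
Γ^φ_{θ φ} = 1/tan(θ)
Ricci tensor: R_{θθ} = 1, R_{θφ} = 0, R_{φφ} = sin(θ)^2
The Ricci tensor is non-zero, so the Riemann tensor is non-zero: not flat.
No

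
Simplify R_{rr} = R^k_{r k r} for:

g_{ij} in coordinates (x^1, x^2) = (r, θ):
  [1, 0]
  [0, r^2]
Non-zero Christoffel symbols (Γ^k_{ij} = Γ^k_{ji}):
Γ^r_{θ θ} = -r
Γ^θ_{r θ} = 1/r
R^r_{r r r} = 0 (a repeated index in an antisymmetric pair)
R^θ_{r θ r} = ∂_θ Γ^θ_{r r} - ∂_r Γ^θ_{r θ} + Γ^θ_{θ m} Γ^m_{r r} - Γ^θ_{r m} Γ^m_{r θ}
  = (0) - (-1/r^2) + (0) - (1/r^2) = 0
R_{rr} = R^r_{r r r} + R^θ_{r θ r} = (0) + (0) = 0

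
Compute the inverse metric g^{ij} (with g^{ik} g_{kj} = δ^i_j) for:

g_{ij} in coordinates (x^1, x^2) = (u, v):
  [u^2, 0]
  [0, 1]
The metric is diagonal, so g^{ij} is diagonal with entries 1/g_{ii}: diag(1/(u^2), 1).
g^{ij}:
  [1/u^2, 0]
  [0, 1]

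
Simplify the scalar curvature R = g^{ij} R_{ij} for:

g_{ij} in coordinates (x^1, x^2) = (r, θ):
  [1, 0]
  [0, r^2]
Non-zero Christoffel symbols (Γ^k_{ij} = Γ^k_{ji}):
Γ^r_{θ θ} = -r
Γ^θ_{r θ} = 1/r
Ricci tensor (R_{ij} = R^k_{ikj}): R_{rr} = 0, R_{rθ} = 0, R_{θθ} = 0
Inverse metric: g^{rr} = 1, g^{θθ} = 1/r^2
R = g^{ij} R_{ij} = (1)(0) + (1/r^2)(0) = 0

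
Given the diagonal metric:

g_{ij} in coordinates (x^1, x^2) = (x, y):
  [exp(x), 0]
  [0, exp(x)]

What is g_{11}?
With x^1 = x, x^2 = y, g_{11} = g_{xx} is the row-1, column-1 entry of the matrix.
g_{11} = exp(x)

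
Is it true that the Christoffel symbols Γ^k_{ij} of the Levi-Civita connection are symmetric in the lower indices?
The Levi-Civita connection is torsion-free, which is exactly Γ^k_{ij} = Γ^k_{ji}.
Yes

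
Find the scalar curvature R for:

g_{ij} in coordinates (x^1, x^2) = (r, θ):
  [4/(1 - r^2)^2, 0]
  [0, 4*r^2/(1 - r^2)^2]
Non-zero Christoffel symbols (Γ^k_{ij} = Γ^k_{ji}):
Γ^r_{r r} = 2*r/(1 - r^2)
Γ^r_{θ θ} = (r^3 + r)/(r^2 - 1)
Γ^θ_{r θ} = (-r^2 - 1)/(r^3 - r)
Ricci tensor (R_{ij} = R^k_{ikj}): R_{rr} = -4/(r^2 - 1)^2, R_{rθ} = 0, R_{θθ} = -4*r^2/(r^2 - 1)^2
Inverse metric: g^{rr} = (1 - r^2)^2/4, g^{θθ} = (1 - r^2)^2/(4*r^2)
R = g^{ij} R_{ij} = ((1 - r^2)^2/4)(-4/(r^2 - 1)^2) + ((1 - r^2)^2/(4*r^2))(-4*r^2/(r^2 - 1)^2) = -2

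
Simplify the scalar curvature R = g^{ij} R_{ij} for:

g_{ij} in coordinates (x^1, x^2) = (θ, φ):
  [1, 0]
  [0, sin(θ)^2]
Non-zero Christoffel symbols (Γ^k_{ij} = Γ^k_{ji}):
Γ^θ_{φ φ} = -sin(2*θ)/2
Γ^φ_{θ φ} = 1/tan(θ)
Ricci tensor (R_{ij} = R^k_{ikj}): R_{θθ} = 1, R_{θφ} = 0, R_{φφ} = sin(θ)^2
Inverse metric: g^{θθ} = 1, g^{φφ} = 1/sin(θ)^2
R = g^{ij} R_{ij} = (1)(1) + (1/sin(θ)^2)(sin(θ)^2) = 2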